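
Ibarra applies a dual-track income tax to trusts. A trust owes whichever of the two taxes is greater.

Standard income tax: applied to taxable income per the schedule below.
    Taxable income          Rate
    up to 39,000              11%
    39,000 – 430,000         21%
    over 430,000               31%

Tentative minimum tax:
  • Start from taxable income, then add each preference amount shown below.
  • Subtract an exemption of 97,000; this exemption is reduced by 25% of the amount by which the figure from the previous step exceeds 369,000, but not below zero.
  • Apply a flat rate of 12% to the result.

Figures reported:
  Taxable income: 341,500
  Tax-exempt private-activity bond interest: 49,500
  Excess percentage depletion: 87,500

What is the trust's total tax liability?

Tentative minimum tax:
  Adjusted income: 341,500 + 49,500 + 87,500 = 478,500
  Exemption: 97,000 − 25% × (478,500 − 369,000) = 97,000 − 27,375 = 69,625
  Base: 478,500 − 69,625 = 408,875
  408,875 × 12% = 49,065

Standard income tax:
  39,000 × 11% = 4,290
  302,500 × 21% = 63,525
  → 67,815

67,815 > 49,065, so the standard income tax governs.

67,815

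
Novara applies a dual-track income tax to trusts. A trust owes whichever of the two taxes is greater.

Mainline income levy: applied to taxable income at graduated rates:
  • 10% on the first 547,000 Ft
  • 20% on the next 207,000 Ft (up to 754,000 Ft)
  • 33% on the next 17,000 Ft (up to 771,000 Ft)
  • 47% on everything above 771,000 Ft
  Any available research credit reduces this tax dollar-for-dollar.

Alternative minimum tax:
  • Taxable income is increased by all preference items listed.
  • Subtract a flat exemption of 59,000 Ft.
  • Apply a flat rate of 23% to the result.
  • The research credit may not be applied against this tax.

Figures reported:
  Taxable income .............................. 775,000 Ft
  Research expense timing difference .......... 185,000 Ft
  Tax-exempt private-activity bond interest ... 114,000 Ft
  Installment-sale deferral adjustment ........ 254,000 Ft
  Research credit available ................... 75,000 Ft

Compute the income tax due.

Mainline income levy:
  547,000 Ft × 10% = 54,700 Ft
  207,000 Ft × 20% = 41,400 Ft
  17,000 Ft × 33% = 5,610 Ft
  4,000 Ft × 47% = 1,880 Ft
  → 103,590 Ft
  Less research credit 75,000 Ft → 28,590 Ft

Alternative minimum tax:
  Adjusted income: 775,000 Ft + 185,000 Ft + 114,000 Ft + 254,000 Ft = 1,328,000 Ft
  Less exemption 59,000 Ft → base 1,269,000 Ft
  1,269,000 Ft × 23% = 291,870 Ft

291,870 Ft > 28,590 Ft, so the alternative minimum tax is the binding amount.

291,870 Ft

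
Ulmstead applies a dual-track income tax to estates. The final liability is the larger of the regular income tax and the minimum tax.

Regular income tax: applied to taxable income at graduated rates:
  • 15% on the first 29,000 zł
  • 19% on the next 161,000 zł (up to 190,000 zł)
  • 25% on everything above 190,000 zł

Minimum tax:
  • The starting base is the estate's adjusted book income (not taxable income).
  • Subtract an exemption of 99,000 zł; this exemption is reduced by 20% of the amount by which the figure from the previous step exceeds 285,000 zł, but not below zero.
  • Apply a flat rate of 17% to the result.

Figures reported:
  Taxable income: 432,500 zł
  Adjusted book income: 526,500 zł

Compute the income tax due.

95,565 zł

Minimum tax:
  Base (adjusted book income): 526,500 zł
  Exemption: 99,000 zł − 20% × (526,500 zł − 285,000 zł) = 99,000 zł − 48,300 zł = 50,700 zł
  Base: 526,500 zł − 50,700 zł = 475,800 zł
  475,800 zł × 17% = 80,886 zł

Regular income tax:
  29,000 zł × 15% = 4,350 zł
  161,000 zł × 19% = 30,590 zł
  242,500 zł × 25% = 60,625 zł
  → 95,565 zł

95,565 zł > 80,886 zł, so the regular income tax governs.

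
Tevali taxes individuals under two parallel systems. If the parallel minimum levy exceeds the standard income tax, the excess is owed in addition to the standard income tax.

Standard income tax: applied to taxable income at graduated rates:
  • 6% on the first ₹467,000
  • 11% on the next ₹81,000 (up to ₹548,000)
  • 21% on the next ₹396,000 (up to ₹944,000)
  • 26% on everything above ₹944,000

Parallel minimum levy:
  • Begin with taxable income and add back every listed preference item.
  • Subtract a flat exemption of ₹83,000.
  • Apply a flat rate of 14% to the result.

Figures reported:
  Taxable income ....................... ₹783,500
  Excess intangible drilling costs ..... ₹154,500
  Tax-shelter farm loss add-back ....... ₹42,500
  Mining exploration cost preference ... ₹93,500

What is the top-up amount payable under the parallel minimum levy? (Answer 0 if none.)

Standard income tax:
  ₹467,000 × 6% = ₹28,020
  ₹81,000 × 11% = ₹8,910
  ₹235,500 × 21% = ₹49,455
  → ₹86,385

Parallel minimum levy:
  Adjusted income: ₹783,500 + ₹154,500 + ₹42,500 + ₹93,500 = ₹1,074,000
  Less exemption ₹83,000 → base ₹991,000
  ₹991,000 × 14% = ₹138,740

Excess of parallel minimum levy over standard income tax: ₹138,740 − ₹86,385 = ₹52,355.

₹52,355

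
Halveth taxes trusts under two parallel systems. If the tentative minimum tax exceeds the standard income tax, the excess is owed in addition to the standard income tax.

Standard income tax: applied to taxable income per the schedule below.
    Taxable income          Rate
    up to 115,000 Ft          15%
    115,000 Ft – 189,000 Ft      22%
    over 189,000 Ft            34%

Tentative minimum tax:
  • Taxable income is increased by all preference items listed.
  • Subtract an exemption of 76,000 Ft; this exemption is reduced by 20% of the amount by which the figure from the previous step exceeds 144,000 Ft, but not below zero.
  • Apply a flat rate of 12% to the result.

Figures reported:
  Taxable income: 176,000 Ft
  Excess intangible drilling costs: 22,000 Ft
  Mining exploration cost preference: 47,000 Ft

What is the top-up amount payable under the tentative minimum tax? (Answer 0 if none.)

Standard income tax:
  115,000 Ft × 15% = 17,250 Ft
  61,000 Ft × 22% = 13,420 Ft
  → 30,670 Ft

Tentative minimum tax:
  Adjusted income: 176,000 Ft + 22,000 Ft + 47,000 Ft = 245,000 Ft
  Exemption: 76,000 Ft − 20% × (245,000 Ft − 144,000 Ft) = 76,000 Ft − 20,200 Ft = 55,800 Ft
  Base: 245,000 Ft − 55,800 Ft = 189,200 Ft
  189,200 Ft × 12% = 22,704 Ft

22,704 Ft ≤ 30,670 Ft, so no add-on is due.

0 Ft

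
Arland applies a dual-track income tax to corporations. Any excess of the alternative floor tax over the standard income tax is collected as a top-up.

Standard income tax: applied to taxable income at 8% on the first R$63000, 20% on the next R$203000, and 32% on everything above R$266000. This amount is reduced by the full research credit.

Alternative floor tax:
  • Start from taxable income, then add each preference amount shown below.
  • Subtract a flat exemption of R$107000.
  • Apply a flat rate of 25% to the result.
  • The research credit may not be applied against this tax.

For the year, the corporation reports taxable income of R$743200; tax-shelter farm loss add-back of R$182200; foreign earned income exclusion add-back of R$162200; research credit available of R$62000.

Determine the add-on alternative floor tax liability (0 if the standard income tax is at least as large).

R$108806

Standard income tax:
  R$63000 × 8% = R$5040
  R$203000 × 20% = R$40600
  R$477200 × 32% = R$152704
  → R$198344
  Less research credit R$62000 → R$136344

Alternative floor tax:
  Adjusted income: R$743200 + R$182200 + R$162200 = R$1087600
  Less exemption R$107000 → base R$980600
  R$980600 × 25% = R$245150

Excess of alternative floor tax over standard income tax: R$245150 − R$136344 = R$108806.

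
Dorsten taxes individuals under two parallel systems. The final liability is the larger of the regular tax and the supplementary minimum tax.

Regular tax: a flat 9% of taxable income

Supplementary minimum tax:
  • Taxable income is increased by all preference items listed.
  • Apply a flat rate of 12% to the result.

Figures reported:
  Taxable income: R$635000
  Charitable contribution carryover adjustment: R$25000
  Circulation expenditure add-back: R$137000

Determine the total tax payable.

R$95640

Regular tax:
  R$635000 × 9% = R$57150

Supplementary minimum tax:
  Adjusted income: R$635000 + R$25000 + R$137000 = R$797000
  R$797000 × 12% = R$95640

R$95640 > R$57150, so the supplementary minimum tax is the binding amount.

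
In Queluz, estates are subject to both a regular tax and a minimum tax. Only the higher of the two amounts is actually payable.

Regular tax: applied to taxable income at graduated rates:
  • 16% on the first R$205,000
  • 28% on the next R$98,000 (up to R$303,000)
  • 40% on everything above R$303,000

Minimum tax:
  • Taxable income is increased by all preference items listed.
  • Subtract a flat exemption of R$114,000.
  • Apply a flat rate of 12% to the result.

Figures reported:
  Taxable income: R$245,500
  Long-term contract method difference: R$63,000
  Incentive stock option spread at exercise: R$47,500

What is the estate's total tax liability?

R$44,140

Minimum tax:
  Adjusted income: R$245,500 + R$63,000 + R$47,500 = R$356,000
  Less exemption R$114,000 → base R$242,000
  R$242,000 × 12% = R$29,040

Regular tax:
  R$205,000 × 16% = R$32,800
  R$40,500 × 28% = R$11,340
  → R$44,140

R$44,140 > R$29,040, so the regular tax governs.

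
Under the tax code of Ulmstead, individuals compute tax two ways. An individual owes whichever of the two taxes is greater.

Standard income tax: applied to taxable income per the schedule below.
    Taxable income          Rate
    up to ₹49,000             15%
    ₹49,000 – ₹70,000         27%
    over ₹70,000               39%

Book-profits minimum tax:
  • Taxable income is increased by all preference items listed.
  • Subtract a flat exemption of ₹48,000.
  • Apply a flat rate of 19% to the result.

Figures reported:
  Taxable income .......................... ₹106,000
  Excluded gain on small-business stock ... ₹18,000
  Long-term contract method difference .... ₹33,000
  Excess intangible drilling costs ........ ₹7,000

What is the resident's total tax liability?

₹27,060

Standard income tax:
  ₹49,000 × 15% = ₹7,350
  ₹21,000 × 27% = ₹5,670
  ₹36,000 × 39% = ₹14,040
  → ₹27,060

Book-profits minimum tax:
  Adjusted income: ₹106,000 + ₹18,000 + ₹33,000 + ₹7,000 = ₹164,000
  Less exemption ₹48,000 → base ₹116,000
  ₹116,000 × 19% = ₹22,040

₹27,060 > ₹22,040, so the standard income tax governs.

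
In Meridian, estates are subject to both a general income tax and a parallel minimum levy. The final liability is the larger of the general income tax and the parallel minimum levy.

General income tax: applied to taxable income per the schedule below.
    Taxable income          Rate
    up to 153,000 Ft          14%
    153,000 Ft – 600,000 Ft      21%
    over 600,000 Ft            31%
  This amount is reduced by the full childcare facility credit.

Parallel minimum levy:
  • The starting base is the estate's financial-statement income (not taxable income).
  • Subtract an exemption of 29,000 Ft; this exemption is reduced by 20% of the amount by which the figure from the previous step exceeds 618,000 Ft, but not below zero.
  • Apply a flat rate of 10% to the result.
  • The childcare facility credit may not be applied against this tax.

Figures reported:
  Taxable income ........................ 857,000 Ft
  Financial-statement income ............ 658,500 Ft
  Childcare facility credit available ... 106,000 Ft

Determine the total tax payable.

Parallel minimum levy:
  Base (financial-statement income): 658,500 Ft
  Exemption: 29,000 Ft − 20% × (658,500 Ft − 618,000 Ft) = 29,000 Ft − 8,100 Ft = 20,900 Ft
  Base: 658,500 Ft − 20,900 Ft = 637,600 Ft
  637,600 Ft × 10% = 63,760 Ft

General income tax:
  153,000 Ft × 14% = 21,420 Ft
  447,000 Ft × 21% = 93,870 Ft
  257,000 Ft × 31% = 79,670 Ft
  → 194,960 Ft
  Less childcare facility credit 106,000 Ft → 88,960 Ft

88,960 Ft > 63,760 Ft, so the general income tax governs.

88,960 Ft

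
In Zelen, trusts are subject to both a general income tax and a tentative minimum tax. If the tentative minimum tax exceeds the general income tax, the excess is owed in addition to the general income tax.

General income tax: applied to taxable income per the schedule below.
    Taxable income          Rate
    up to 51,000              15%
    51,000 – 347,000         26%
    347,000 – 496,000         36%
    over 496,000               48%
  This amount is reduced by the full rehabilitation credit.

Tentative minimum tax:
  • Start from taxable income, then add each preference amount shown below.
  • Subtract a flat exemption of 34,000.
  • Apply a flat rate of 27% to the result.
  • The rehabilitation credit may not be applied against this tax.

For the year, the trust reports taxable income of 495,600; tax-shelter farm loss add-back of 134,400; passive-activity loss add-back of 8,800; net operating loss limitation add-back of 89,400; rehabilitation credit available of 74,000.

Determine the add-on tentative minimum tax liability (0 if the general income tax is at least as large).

123,328

Tentative minimum tax:
  Adjusted income: 495,600 + 134,400 + 8,800 + 89,400 = 728,200
  Less exemption 34,000 → base 694,200
  694,200 × 27% = 187,434

General income tax:
  51,000 × 15% = 7,650
  296,000 × 26% = 76,960
  148,600 × 36% = 53,496
  → 138,106
  Less rehabilitation credit 74,000 → 64,106

Excess of tentative minimum tax over general income tax: 187,434 − 64,106 = 123,328.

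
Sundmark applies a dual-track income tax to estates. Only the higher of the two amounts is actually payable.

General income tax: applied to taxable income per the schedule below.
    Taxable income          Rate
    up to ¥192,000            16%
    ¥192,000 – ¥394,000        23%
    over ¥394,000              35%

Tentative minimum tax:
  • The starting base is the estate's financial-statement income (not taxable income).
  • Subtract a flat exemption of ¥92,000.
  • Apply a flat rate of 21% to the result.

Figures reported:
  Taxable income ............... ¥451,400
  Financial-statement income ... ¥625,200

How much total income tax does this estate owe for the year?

Tentative minimum tax:
  Base (financial-statement income): ¥625,200
  Less exemption ¥92,000 → base ¥533,200
  ¥533,200 × 21% = ¥111,972

General income tax:
  ¥192,000 × 16% = ¥30,720
  ¥202,000 × 23% = ¥46,460
  ¥57,400 × 35% = ¥20,090
  → ¥97,270

¥111,972 > ¥97,270, so the tentative minimum tax is the binding amount.

¥111,972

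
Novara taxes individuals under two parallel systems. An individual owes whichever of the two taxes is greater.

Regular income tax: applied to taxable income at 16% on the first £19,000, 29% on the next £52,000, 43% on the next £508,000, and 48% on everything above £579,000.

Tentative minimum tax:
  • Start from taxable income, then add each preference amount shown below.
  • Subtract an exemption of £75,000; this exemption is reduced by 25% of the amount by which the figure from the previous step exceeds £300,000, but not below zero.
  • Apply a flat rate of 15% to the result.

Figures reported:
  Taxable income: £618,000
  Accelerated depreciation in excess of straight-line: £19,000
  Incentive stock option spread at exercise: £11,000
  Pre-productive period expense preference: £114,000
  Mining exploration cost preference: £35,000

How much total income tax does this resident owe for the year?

Tentative minimum tax:
  Adjusted income: £618,000 + £19,000 + £11,000 + £114,000 + £35,000 = £797,000
  Exemption: 25% × (£797,000 − £300,000) = £124,250 ≥ £75,000, so the exemption is fully phased out
  Base: £797,000 − £0 = £797,000
  £797,000 × 15% = £119,550

Regular income tax:
  £19,000 × 16% = £3,040
  £52,000 × 29% = £15,080
  £508,000 × 43% = £218,440
  £39,000 × 48% = £18,720
  → £255,280

£255,280 > £119,550, so the regular income tax governs.

£255,280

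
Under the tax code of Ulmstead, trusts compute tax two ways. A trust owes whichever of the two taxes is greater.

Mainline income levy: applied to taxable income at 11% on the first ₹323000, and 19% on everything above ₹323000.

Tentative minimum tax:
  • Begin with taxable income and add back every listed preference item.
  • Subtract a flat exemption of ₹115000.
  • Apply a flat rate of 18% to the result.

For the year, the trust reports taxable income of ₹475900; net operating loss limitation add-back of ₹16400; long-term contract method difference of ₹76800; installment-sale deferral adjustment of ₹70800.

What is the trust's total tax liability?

Tentative minimum tax:
  Adjusted income: ₹475900 + ₹16400 + ₹76800 + ₹70800 = ₹639900
  Less exemption ₹115000 → base ₹524900
  ₹524900 × 18% = ₹94482

Mainline income levy:
  ₹323000 × 11% = ₹35530
  ₹152900 × 19% = ₹29051
  → ₹64581

₹94482 > ₹64581, so the tentative minimum tax is the binding amount.

₹94482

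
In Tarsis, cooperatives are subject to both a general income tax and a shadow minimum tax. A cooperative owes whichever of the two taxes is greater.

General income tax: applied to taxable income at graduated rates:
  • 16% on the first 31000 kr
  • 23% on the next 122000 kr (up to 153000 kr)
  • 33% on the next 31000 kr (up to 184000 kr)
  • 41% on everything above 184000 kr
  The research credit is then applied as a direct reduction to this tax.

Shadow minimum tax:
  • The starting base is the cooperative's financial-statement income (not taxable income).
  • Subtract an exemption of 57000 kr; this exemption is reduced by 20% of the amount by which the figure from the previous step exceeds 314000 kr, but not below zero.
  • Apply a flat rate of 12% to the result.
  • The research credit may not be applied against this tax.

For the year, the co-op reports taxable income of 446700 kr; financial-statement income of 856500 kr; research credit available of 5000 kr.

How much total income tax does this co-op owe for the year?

Shadow minimum tax:
  Base (financial-statement income): 856500 kr
  Exemption: 20% × (856500 kr − 314000 kr) = 108500 kr ≥ 57000 kr, so the exemption is fully phased out
  Base: 856500 kr − 0 kr = 856500 kr
  856500 kr × 12% = 102780 kr

General income tax:
  31000 kr × 16% = 4960 kr
  122000 kr × 23% = 28060 kr
  31000 kr × 33% = 10230 kr
  262700 kr × 41% = 107707 kr
  → 150957 kr
  Less research credit 5000 kr → 145957 kr

145957 kr > 102780 kr, so the general income tax governs.

145957 kr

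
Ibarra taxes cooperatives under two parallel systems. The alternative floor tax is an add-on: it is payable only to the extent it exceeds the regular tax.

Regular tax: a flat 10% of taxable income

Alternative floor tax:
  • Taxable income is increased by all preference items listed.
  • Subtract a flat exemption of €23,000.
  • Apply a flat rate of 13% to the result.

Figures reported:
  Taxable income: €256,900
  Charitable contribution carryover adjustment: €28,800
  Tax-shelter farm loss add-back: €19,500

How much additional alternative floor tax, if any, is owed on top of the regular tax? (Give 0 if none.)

Alternative floor tax:
  Adjusted income: €256,900 + €28,800 + €19,500 = €305,200
  Less exemption €23,000 → base €282,200
  €282,200 × 13% = €36,686

Regular tax:
  €256,900 × 10% = €25,690

Excess of alternative floor tax over regular tax: €36,686 − €25,690 = €10,996.

€10,996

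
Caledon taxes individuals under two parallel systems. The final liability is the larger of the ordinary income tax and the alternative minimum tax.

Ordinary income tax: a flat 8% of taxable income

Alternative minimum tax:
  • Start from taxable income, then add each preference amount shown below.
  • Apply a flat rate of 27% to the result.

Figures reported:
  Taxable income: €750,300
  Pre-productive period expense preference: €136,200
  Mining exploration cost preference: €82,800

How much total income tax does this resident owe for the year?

Ordinary income tax:
  €750,300 × 8% = €60,024

Alternative minimum tax:
  Adjusted income: €750,300 + €136,200 + €82,800 = €969,300
  €969,300 × 27% = €261,711

€261,711 > €60,024, so the alternative minimum tax is the binding amount.

€261,711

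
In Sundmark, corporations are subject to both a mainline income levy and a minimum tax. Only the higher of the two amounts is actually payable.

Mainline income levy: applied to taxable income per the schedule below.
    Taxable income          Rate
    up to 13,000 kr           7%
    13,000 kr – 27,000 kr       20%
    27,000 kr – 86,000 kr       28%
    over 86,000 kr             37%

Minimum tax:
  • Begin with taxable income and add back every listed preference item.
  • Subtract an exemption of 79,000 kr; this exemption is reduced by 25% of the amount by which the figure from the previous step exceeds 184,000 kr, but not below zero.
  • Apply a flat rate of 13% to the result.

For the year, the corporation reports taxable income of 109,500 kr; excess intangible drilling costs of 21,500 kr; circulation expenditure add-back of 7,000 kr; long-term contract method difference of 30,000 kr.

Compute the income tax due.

Mainline income levy:
  13,000 kr × 7% = 910 kr
  14,000 kr × 20% = 2,800 kr
  59,000 kr × 28% = 16,520 kr
  23,500 kr × 37% = 8,695 kr
  → 28,925 kr

Minimum tax:
  Adjusted income: 109,500 kr + 21,500 kr + 7,000 kr + 30,000 kr = 168,000 kr
  Exemption: 168,000 kr ≤ 184,000 kr, so full 79,000 kr applies
  Base: 168,000 kr − 79,000 kr = 89,000 kr
  89,000 kr × 13% = 11,570 kr

28,925 kr > 11,570 kr, so the mainline income levy governs.

28,925 kr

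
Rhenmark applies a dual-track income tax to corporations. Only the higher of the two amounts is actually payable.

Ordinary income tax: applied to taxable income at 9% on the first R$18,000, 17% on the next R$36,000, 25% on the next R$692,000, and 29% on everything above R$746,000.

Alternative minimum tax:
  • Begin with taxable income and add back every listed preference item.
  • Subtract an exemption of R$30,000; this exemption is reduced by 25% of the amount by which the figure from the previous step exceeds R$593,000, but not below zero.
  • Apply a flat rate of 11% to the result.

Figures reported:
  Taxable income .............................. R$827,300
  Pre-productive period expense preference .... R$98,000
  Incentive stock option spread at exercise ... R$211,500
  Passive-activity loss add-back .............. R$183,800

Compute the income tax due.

R$204,317

Alternative minimum tax:
  Adjusted income: R$827,300 + R$98,000 + R$211,500 + R$183,800 = R$1,320,600
  Exemption: 25% × (R$1,320,600 − R$593,000) = R$181,900 ≥ R$30,000, so the exemption is fully phased out
  Base: R$1,320,600 − R$0 = R$1,320,600
  R$1,320,600 × 11% = R$145,266

Ordinary income tax:
  R$18,000 × 9% = R$1,620
  R$36,000 × 17% = R$6,120
  R$692,000 × 25% = R$173,000
  R$81,300 × 29% = R$23,577
  → R$204,317

R$204,317 > R$145,266, so the ordinary income tax governs.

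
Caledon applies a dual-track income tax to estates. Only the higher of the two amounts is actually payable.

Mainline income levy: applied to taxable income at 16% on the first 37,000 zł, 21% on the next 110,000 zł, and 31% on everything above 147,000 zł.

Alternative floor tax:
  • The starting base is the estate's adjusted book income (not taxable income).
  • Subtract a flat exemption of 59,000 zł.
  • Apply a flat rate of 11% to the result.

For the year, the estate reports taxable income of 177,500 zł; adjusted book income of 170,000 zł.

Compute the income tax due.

Mainline income levy:
  37,000 zł × 16% = 5,920 zł
  110,000 zł × 21% = 23,100 zł
  30,500 zł × 31% = 9,455 zł
  → 38,475 zł

Alternative floor tax:
  Base (adjusted book income): 170,000 zł
  Less exemption 59,000 zł → base 111,000 zł
  111,000 zł × 11% = 12,210 zł

38,475 zł > 12,210 zł, so the mainline income levy governs.

38,475 zł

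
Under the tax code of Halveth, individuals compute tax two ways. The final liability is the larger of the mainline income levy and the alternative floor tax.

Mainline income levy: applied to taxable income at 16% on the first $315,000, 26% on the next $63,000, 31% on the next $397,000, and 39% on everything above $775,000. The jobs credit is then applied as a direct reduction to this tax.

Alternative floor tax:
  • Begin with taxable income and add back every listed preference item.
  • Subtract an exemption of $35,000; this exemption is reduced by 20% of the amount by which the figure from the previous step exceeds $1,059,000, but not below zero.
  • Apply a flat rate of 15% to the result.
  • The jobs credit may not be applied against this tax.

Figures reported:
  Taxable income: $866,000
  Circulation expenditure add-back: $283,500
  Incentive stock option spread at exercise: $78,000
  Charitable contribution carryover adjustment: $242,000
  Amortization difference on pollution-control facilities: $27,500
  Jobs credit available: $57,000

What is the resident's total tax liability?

Alternative floor tax:
  Adjusted income: $866,000 + $283,500 + $78,000 + $242,000 + $27,500 = $1,497,000
  Exemption: 20% × ($1,497,000 − $1,059,000) = $87,600 ≥ $35,000, so the exemption is fully phased out
  Base: $1,497,000 − $0 = $1,497,000
  $1,497,000 × 15% = $224,550

Mainline income levy:
  $315,000 × 16% = $50,400
  $63,000 × 26% = $16,380
  $397,000 × 31% = $123,070
  $91,000 × 39% = $35,490
  → $225,340
  Less jobs credit $57,000 → $168,340

$224,550 > $168,340, so the alternative floor tax is the binding amount.

$224,550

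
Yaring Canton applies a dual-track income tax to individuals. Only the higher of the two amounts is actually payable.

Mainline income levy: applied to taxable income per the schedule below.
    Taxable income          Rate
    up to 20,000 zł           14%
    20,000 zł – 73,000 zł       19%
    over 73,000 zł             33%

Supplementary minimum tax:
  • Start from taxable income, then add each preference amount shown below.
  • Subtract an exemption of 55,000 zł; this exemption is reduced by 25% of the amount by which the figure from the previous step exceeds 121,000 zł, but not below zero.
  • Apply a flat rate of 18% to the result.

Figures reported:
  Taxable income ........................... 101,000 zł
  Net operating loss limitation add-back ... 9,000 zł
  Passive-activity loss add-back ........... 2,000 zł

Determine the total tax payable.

Supplementary minimum tax:
  Adjusted income: 101,000 zł + 9,000 zł + 2,000 zł = 112,000 zł
  Exemption: 112,000 zł ≤ 121,000 zł, so full 55,000 zł applies
  Base: 112,000 zł − 55,000 zł = 57,000 zł
  57,000 zł × 18% = 10,260 zł

Mainline income levy:
  20,000 zł × 14% = 2,800 zł
  53,000 zł × 19% = 10,070 zł
  28,000 zł × 33% = 9,240 zł
  → 22,110 zł

22,110 zł > 10,260 zł, so the mainline income levy governs.

22,110 zł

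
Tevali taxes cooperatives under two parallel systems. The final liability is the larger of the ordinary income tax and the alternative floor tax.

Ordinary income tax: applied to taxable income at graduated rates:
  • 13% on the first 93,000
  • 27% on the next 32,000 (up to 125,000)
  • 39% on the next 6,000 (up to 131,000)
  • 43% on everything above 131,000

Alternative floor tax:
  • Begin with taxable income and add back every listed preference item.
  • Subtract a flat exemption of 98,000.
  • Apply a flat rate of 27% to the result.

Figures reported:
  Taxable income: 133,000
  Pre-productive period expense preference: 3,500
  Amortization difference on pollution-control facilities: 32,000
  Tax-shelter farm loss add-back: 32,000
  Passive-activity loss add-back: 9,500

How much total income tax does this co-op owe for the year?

30,240

Ordinary income tax:
  93,000 × 13% = 12,090
  32,000 × 27% = 8,640
  6,000 × 39% = 2,340
  2,000 × 43% = 860
  → 23,930

Alternative floor tax:
  Adjusted income: 133,000 + 3,500 + 32,000 + 32,000 + 9,500 = 210,000
  Less exemption 98,000 → base 112,000
  112,000 × 27% = 30,240

30,240 > 23,930, so the alternative floor tax is the binding amount.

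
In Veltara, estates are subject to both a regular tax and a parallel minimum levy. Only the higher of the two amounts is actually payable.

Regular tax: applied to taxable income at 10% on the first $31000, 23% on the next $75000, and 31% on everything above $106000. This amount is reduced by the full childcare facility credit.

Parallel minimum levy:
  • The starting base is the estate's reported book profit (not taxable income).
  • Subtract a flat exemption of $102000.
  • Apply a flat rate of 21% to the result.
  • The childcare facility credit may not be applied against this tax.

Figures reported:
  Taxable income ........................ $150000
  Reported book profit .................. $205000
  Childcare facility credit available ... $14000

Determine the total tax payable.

Regular tax:
  $31000 × 10% = $3100
  $75000 × 23% = $17250
  $44000 × 31% = $13640
  → $33990
  Less childcare facility credit $14000 → $19990

Parallel minimum levy:
  Base (reported book profit): $205000
  Less exemption $102000 → base $103000
  $103000 × 21% = $21630

$21630 > $19990, so the parallel minimum levy is the binding amount.

$21630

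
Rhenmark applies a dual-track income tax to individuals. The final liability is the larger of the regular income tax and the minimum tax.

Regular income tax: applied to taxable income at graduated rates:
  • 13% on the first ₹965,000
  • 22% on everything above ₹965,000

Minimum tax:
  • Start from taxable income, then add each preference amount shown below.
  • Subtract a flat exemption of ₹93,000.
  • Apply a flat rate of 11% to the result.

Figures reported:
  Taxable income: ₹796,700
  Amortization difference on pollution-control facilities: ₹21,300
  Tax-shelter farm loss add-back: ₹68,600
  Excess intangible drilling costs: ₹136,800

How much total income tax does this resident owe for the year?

Minimum tax:
  Adjusted income: ₹796,700 + ₹21,300 + ₹68,600 + ₹136,800 = ₹1,023,400
  Less exemption ₹93,000 → base ₹930,400
  ₹930,400 × 11% = ₹102,344

Regular income tax:
  ₹796,700 × 13% = ₹103,571

₹103,571 > ₹102,344, so the regular income tax governs.

₹103,571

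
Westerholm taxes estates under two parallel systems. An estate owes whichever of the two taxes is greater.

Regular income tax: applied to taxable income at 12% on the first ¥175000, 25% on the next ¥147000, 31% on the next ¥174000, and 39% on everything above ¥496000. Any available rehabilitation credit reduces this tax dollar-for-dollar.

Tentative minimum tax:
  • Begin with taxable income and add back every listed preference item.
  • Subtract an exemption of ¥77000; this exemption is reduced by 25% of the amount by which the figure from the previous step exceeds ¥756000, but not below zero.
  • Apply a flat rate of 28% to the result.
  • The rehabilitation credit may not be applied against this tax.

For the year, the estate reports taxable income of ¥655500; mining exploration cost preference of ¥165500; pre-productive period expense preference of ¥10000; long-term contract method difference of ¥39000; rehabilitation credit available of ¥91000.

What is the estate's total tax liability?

¥230020

Tentative minimum tax:
  Adjusted income: ¥655500 + ¥165500 + ¥10000 + ¥39000 = ¥870000
  Exemption: ¥77000 − 25% × (¥870000 − ¥756000) = ¥77000 − ¥28500 = ¥48500
  Base: ¥870000 − ¥48500 = ¥821500
  ¥821500 × 28% = ¥230020

Regular income tax:
  ¥175000 × 12% = ¥21000
  ¥147000 × 25% = ¥36750
  ¥174000 × 31% = ¥53940
  ¥159500 × 39% = ¥62205
  → ¥173895
  Less rehabilitation credit ¥91000 → ¥82895

¥230020 > ¥82895, so the tentative minimum tax is the binding amount.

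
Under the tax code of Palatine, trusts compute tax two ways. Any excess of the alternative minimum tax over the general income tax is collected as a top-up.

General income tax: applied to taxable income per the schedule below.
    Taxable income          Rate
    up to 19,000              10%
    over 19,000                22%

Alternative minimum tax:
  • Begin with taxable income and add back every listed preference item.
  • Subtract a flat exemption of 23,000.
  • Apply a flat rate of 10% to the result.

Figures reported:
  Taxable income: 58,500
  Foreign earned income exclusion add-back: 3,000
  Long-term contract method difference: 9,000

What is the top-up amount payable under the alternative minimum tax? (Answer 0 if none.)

0

Alternative minimum tax:
  Adjusted income: 58,500 + 3,000 + 9,000 = 70,500
  Less exemption 23,000 → base 47,500
  47,500 × 10% = 4,750

General income tax:
  19,000 × 10% = 1,900
  39,500 × 22% = 8,690
  → 10,590

4,750 ≤ 10,590, so no add-on is due.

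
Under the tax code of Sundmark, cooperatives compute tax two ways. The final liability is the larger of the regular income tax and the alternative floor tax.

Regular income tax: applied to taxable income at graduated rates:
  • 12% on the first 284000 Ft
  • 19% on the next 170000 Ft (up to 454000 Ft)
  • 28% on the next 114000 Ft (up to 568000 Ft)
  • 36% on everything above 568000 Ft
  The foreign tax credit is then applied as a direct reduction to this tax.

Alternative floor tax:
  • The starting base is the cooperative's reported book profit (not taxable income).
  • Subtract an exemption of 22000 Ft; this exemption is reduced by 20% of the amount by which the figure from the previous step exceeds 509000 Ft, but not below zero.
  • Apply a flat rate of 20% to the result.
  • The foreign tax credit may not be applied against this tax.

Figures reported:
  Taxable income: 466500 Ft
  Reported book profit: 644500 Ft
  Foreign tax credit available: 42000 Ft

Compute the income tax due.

Regular income tax:
  284000 Ft × 12% = 34080 Ft
  170000 Ft × 19% = 32300 Ft
  12500 Ft × 28% = 3500 Ft
  → 69880 Ft
  Less foreign tax credit 42000 Ft → 27880 Ft

Alternative floor tax:
  Base (reported book profit): 644500 Ft
  Exemption: 20% × (644500 Ft − 509000 Ft) = 27100 Ft ≥ 22000 Ft, so the exemption is fully phased out
  Base: 644500 Ft − 0 Ft = 644500 Ft
  644500 Ft × 20% = 128900 Ft

128900 Ft > 27880 Ft, so the alternative floor tax is the binding amount.

128900 Ft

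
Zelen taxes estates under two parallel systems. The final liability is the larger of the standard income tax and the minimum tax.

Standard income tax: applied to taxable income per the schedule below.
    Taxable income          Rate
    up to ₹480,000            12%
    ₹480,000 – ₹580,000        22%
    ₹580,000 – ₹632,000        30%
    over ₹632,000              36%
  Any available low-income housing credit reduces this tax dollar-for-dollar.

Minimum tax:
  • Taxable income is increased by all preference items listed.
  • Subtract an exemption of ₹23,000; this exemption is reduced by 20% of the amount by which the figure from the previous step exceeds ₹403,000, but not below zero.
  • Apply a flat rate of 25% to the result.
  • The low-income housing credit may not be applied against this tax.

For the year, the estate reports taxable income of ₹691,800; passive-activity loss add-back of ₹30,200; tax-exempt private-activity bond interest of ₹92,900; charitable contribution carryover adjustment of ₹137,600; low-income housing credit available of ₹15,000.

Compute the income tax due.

Minimum tax:
  Adjusted income: ₹691,800 + ₹30,200 + ₹92,900 + ₹137,600 = ₹952,500
  Exemption: 20% × (₹952,500 − ₹403,000) = ₹109,900 ≥ ₹23,000, so the exemption is fully phased out
  Base: ₹952,500 − ₹0 = ₹952,500
  ₹952,500 × 25% = ₹238,125

Standard income tax:
  ₹480,000 × 12% = ₹57,600
  ₹100,000 × 22% = ₹22,000
  ₹52,000 × 30% = ₹15,600
  ₹59,800 × 36% = ₹21,528
  → ₹116,728
  Less low-income housing credit ₹15,000 → ₹101,728

₹238,125 > ₹101,728, so the minimum tax is the binding amount.

₹238,125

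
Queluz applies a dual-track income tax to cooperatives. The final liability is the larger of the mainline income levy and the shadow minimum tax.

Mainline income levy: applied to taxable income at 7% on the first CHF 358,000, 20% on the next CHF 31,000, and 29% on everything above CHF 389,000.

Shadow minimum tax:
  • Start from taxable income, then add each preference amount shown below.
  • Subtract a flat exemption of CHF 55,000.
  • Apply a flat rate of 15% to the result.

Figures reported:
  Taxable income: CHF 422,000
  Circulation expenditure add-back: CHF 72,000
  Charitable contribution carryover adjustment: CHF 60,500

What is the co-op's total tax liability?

CHF 74,925

Shadow minimum tax:
  Adjusted income: CHF 422,000 + CHF 72,000 + CHF 60,500 = CHF 554,500
  Less exemption CHF 55,000 → base CHF 499,500
  CHF 499,500 × 15% = CHF 74,925

Mainline income levy:
  CHF 358,000 × 7% = CHF 25,060
  CHF 31,000 × 20% = CHF 6,200
  CHF 33,000 × 29% = CHF 9,570
  → CHF 40,830

CHF 74,925 > CHF 40,830, so the shadow minimum tax is the binding amount.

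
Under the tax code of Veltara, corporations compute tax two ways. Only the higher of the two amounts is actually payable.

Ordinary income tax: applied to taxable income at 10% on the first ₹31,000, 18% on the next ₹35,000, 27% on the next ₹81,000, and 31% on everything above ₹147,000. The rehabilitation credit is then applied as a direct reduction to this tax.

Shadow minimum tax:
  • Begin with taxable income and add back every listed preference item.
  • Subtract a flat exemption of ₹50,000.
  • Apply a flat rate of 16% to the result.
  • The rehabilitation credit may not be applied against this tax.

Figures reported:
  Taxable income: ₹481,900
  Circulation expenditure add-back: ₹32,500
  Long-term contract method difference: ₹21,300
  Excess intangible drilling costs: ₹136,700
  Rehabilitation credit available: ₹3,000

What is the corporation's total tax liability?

₹132,089

Shadow minimum tax:
  Adjusted income: ₹481,900 + ₹32,500 + ₹21,300 + ₹136,700 = ₹672,400
  Less exemption ₹50,000 → base ₹622,400
  ₹622,400 × 16% = ₹99,584

Ordinary income tax:
  ₹31,000 × 10% = ₹3,100
  ₹35,000 × 18% = ₹6,300
  ₹81,000 × 27% = ₹21,870
  ₹334,900 × 31% = ₹103,819
  → ₹135,089
  Less rehabilitation credit ₹3,000 → ₹132,089

₹132,089 > ₹99,584, so the ordinary income tax governs.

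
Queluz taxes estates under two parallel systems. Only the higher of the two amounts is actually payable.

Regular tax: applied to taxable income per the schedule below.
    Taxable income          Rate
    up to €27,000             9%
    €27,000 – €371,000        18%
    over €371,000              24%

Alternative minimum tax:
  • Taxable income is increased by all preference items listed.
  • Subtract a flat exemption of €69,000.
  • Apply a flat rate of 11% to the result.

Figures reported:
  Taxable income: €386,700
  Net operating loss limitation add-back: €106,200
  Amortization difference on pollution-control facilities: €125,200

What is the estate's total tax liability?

€68,118

Alternative minimum tax:
  Adjusted income: €386,700 + €106,200 + €125,200 = €618,100
  Less exemption €69,000 → base €549,100
  €549,100 × 11% = €60,401

Regular tax:
  €27,000 × 9% = €2,430
  €344,000 × 18% = €61,920
  €15,700 × 24% = €3,768
  → €68,118

€68,118 > €60,401, so the regular tax governs.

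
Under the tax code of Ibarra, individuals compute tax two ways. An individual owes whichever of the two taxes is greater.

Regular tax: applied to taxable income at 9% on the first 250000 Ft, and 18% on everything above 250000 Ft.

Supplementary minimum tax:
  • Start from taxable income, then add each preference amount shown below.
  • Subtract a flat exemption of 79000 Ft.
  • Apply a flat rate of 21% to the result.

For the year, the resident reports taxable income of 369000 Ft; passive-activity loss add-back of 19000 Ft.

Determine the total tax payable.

64890 Ft

Supplementary minimum tax:
  Adjusted income: 369000 Ft + 19000 Ft = 388000 Ft
  Less exemption 79000 Ft → base 309000 Ft
  309000 Ft × 21% = 64890 Ft

Regular tax:
  250000 Ft × 9% = 22500 Ft
  119000 Ft × 18% = 21420 Ft
  → 43920 Ft

64890 Ft > 43920 Ft, so the supplementary minimum tax is the binding amount.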